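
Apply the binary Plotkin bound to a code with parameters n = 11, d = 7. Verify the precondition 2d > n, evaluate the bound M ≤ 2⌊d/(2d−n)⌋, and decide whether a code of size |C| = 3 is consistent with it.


Plotkin bound M ≤ 4; given |C| = 3 ≤ bound (satisfied).

Check applicability: 2d = 14, n = 11.
2d − n = 3 > 0, so Plotkin applies.
Compute d/(2d−n) = 7/3 ≈ 2.3333.
⌊d/(2d−n)⌋ = 2.
Plotkin bound: M ≤ 2·2 = 4.
Given |C| = 3, check: satisfied.
This |C| is below the Plotkin bound.


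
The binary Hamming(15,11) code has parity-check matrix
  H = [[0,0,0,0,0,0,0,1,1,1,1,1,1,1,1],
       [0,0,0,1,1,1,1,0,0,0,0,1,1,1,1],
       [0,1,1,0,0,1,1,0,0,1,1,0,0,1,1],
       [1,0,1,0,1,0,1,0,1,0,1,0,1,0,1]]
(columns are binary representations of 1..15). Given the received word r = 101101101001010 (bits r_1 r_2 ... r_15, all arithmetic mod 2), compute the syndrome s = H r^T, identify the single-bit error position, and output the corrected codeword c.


s = (1, 1, 0, 0)^T, error position = 12, corrected codeword c = 101101101000010

Compute s = H r^T mod 2 one row at a time:
  s_1 = 0 + 1 + 0 + 0 + 1 + 0 + 1 + 0 = 3 ≡ 1 (mod 2).
  s_2 = 1 + 0 + 1 + 1 + 1 + 0 + 1 + 0 = 5 ≡ 1 (mod 2).
  s_3 = 0 + 1 + 1 + 1 + 0 + 0 + 1 + 0 = 4 ≡ 0 (mod 2).
  s_4 = 1 + 1 + 0 + 1 + 1 + 0 + 0 + 0 = 4 ≡ 0 (mod 2).
s = (1, 1, 0, 0)^T — this equals column 12 of H (binary 1100), so error is at position 12.
Correct: flip bit 12 of r = 101101101001010 to get c = 101101101000010.


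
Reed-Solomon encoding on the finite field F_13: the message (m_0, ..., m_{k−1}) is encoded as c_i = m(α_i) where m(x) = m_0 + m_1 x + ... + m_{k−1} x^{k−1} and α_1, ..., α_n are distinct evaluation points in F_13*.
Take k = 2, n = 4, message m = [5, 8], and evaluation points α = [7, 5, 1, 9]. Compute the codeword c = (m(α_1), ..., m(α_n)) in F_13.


c = [9, 6, 0, 12]

Message polynomial: m(x) = 5 + 8·x (mod 13).
For each evaluation point α_i, compute m(α_i) mod 13:
  α_1 = 7: Horner steps 8 → 9, so m(7) = 9.
  α_2 = 5: Horner steps 8 → 6, so m(5) = 6.
  α_3 = 1: Horner steps 8 → 0, so m(1) = 0.
  α_4 = 9: Horner steps 8 → 12, so m(9) = 12.
Codeword c = [9, 6, 0, 12] ∈ F_13^4.


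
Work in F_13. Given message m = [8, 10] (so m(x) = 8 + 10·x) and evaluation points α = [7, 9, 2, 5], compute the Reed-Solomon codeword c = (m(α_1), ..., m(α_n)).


c = [0, 7, 2, 6]

Message polynomial: m(x) = 8 + 10·x (mod 13).
For each evaluation point α_i, compute m(α_i) mod 13:
  α_1 = 7: Horner steps 10 → 0, so m(7) = 0.
  α_2 = 9: Horner steps 10 → 7, so m(9) = 7.
  α_3 = 2: Horner steps 10 → 2, so m(2) = 2.
  α_4 = 5: Horner steps 10 → 6, so m(5) = 6.
Codeword c = [0, 7, 2, 6] ∈ F_13^4.


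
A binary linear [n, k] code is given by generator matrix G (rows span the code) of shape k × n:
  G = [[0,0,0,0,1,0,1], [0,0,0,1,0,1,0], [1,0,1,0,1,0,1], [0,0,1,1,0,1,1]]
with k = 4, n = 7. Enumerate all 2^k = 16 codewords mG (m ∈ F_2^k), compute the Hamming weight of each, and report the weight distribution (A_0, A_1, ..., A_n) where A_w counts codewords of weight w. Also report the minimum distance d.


Weight distribution: A_0 = 1, A_2 = 7, A_4 = 7, A_6 = 1. Minimum distance d = 2.

Enumerate all 2^4 = 16 messages m ∈ F_2^4.
For each, compute codeword c = mG in F_2^7, then tally its weight.
  m = 0000 → c = 0000000, weight = 0.
  m = 1000 → c = 0000101, weight = 2.
  m = 0100 → c = 0001010, weight = 2.
  m = 1100 → c = 0001111, weight = 4.
  m = 0010 → c = 1010101, weight = 4.
  m = 1010 → c = 1010000, weight = 2.
  m = 0110 → c = 1011111, weight = 6.
  m = 1110 → c = 1011010, weight = 4.
  m = 0001 → c = 0011011, weight = 4.
  m = 1001 → c = 0011110, weight = 4.
  m = 0101 → c = 0010001, weight = 2.
  m = 1101 → c = 0010100, weight = 2.
  m = 0011 → c = 1001110, weight = 4.
  m = 1011 → c = 1001011, weight = 4.
  m = 0111 → c = 1000100, weight = 2.
  m = 1111 → c = 1000001, weight = 2.
Tally weights:
  weight 0: 1 codewords.
  weight 2: 7 codewords.
  weight 4: 7 codewords.
  weight 6: 1 codewords.
Minimum distance d = smallest w > 0 with A_w > 0 = 2.
Sanity: Σ A_w = 16 = 2^4 = 16 ✓.


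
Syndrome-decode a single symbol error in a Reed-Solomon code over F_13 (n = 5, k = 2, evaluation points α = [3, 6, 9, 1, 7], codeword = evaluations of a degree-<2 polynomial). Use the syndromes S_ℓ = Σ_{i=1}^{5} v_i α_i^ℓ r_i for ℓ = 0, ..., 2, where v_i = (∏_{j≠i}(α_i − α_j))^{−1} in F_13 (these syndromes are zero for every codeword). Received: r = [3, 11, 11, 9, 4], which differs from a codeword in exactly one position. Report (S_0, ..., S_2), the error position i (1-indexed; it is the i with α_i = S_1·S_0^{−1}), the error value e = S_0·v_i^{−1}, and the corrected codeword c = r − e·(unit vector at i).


S = (5, 4, 11), error at position 2, error magnitude e = 4, c = [3, 7, 11, 9, 4].

Step 1: column multipliers v_i = (∏_{j≠i}(α_i − α_j))^{−1} mod 13.
  i = 1 (α = 3): (3−6)(3−9)(3−1)(3−7) = (−3)·(−6)·2·(−4) = −144 ≡ 12, so v_1 = 12^{−1} = 12 (mod 13).
  i = 2 (α = 6): (6−3)(6−9)(6−1)(6−7) = 3·(−3)·5·(−1) = 45 ≡ 6, so v_2 = 6^{−1} = 11 (mod 13).
  i = 3 (α = 9): (9−3)(9−6)(9−1)(9−7) = 6·3·8·2 = 288 ≡ 2, so v_3 = 2^{−1} = 7 (mod 13).
  i = 4 (α = 1): (1−3)(1−6)(1−9)(1−7) = (−2)·(−5)·(−8)·(−6) = 480 ≡ 12, so v_4 = 12^{−1} = 12 (mod 13).
  i = 5 (α = 7): (7−3)(7−6)(7−9)(7−1) = 4·1·(−2)·6 = −48 ≡ 4, so v_5 = 4^{−1} = 10 (mod 13).
  v = [12, 11, 7, 12, 10].
Step 2: syndromes of r = [3, 11, 11, 9, 4] (all sums mod 13).
  S_0 = Σ v_i r_i = 12·3 + 11·11 + 7·11 + 12·9 + 10·4 = 382 ≡ 5.
  S_1 = Σ v_i α_i r_i = 12·3·3 + 11·6·11 + 7·9·11 + 12·1·9 + 10·7·4 = 1915 ≡ 4.
  α_i^2 mod 13 = [9, 10, 3, 1, 10].
  S_2 = Σ v_i α_i^2 r_i = 12·9·3 + 11·10·11 + 7·3·11 + 12·1·9 + 10·10·4 = 2273 ≡ 11.
  S = (5, 4, 11) ≠ 0, so r is not a codeword (an error is present).
Step 3: locate the error. For a single error e at position i, S_ℓ = v_i·e·α_i^ℓ, so α_err = S_1/S_0.
  S_0^{−1} = 5^{−1} = 8 (mod 13), so α_err = 4·8 = 32 ≡ 6 = α_2. Error position i = 2.
  Consistency check: S_2/S_1 = 11·10 = 110 ≡ 6 = α_err ✓ (single-error assumption holds).
Step 4: error magnitude e = S_0/v_2 = S_0·∏_{j≠2}(α_2 − α_j) = 5·6 = 30 ≡ 4 (mod 13).
Step 5: correct position 2: c_2 = r_2 − e = 11 − 4 ≡ 7 (mod 13). Hence c = [3, 7, 11, 9, 4].
  Check: interpolating c through the α_i gives m(x) = 12 + 10·x (degree < 2) with m(α_i) = c_i for every i, so c is indeed a codeword.


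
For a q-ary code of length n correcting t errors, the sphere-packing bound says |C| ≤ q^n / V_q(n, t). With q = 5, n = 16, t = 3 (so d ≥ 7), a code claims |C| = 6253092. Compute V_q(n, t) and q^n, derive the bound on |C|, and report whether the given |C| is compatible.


V_q(n, t) = 37825, q^n = 152587890625, Hamming bound = 4034048, |C| = 6253092 > bound (violated).

Step 1: Compute V_q(n, t) = Σ_{j=0}^3 C(n, j) (q−1)^j.
  j = 0: C(16,0)·(4)^0 = 1·1 = 1.
  j = 1: C(16,1)·(4)^1 = 16·4 = 64.
  j = 2: C(16,2)·(4)^2 = 120·16 = 1920.
  j = 3: C(16,3)·(4)^3 = 560·64 = 35840.
  V_q(n, t) = 1 + 64 + 1920 + 35840 = 37825.
Step 2: q^n = 5^16 = 152587890625.
Step 3: Hamming bound ⌊q^n / V_q(n,t)⌋ = ⌊152587890625/37825⌋ = 4034048.
Step 4: Compare |C| = 6253092 to 4034048: violated.
The claimed |C| lies above the Hamming bound, so no 5-ary code of length 16 with d ≥ 7 can have 6253092 codewords.


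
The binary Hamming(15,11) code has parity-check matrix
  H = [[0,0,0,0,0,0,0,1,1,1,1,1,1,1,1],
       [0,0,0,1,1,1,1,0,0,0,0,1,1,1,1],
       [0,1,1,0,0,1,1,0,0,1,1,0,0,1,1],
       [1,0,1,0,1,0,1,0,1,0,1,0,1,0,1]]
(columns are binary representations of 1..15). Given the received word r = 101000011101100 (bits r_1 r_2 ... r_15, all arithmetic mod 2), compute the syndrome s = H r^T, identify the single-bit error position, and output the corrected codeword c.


s = (1, 0, 0, 0)^T, error position = 8, corrected codeword c = 101000001101100

Compute s = H r^T mod 2 one row at a time:
  s_1 = 1 + 1 + 1 + 0 + 1 + 1 + 0 + 0 = 5 ≡ 1 (mod 2).
  s_2 = 0 + 0 + 0 + 0 + 1 + 1 + 0 + 0 = 2 ≡ 0 (mod 2).
  s_3 = 0 + 1 + 0 + 0 + 1 + 0 + 0 + 0 = 2 ≡ 0 (mod 2).
  s_4 = 1 + 1 + 0 + 0 + 1 + 0 + 1 + 0 = 4 ≡ 0 (mod 2).
s = (1, 0, 0, 0)^T — this equals column 8 of H (binary 1000), so error is at position 8.
Correct: flip bit 8 of r = 101000011101100 to get c = 101000001101100.


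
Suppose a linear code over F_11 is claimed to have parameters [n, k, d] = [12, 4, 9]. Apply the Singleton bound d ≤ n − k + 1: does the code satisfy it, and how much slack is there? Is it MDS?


Singleton RHS = n − k + 1 = 9, slack = 0, bound satisfied, MDS.

Singleton bound: d ≤ n − k + 1.
Here n = 12, k = 4, so n − k + 1 = 9.
Given d = 9, check d ≤ 9: YES.
Slack = (n − k + 1) − d = 0.
The code is MDS (slack = 0).
Description: the claimed parameters are [12, 4, 9]_11; such a code would be MDS (meets Singleton bound).


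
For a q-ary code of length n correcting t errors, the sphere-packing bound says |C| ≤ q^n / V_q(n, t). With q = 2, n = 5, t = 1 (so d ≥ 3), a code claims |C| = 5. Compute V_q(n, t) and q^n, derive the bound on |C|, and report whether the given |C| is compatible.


V_q(n, t) = 6, q^n = 32, Hamming bound = 5, |C| = 5 ≤ bound (satisfied).

Step 1: Compute V_q(n, t) = Σ_{j=0}^1 C(n, j) (q−1)^j.
  j = 0: C(5,0)·(1)^0 = 1·1 = 1.
  j = 1: C(5,1)·(1)^1 = 5·1 = 5.
  V_q(n, t) = 1 + 5 = 6.
Step 2: q^n = 2^5 = 32.
Step 3: Hamming bound ⌊q^n / V_q(n,t)⌋ = ⌊32/6⌋ = 5.
Step 4: Compare |C| = 5 to 5: satisfied.
The claimed |C| lies at the Hamming bound (tight).


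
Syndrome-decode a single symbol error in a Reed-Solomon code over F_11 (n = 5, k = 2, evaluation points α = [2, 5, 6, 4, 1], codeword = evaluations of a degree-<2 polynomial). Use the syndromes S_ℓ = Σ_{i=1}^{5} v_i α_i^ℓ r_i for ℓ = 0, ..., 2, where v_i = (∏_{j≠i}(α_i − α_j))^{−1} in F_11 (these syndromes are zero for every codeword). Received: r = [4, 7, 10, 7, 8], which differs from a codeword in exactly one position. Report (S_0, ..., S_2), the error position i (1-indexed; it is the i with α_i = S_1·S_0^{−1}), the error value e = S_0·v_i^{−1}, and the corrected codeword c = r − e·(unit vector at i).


S = (7, 2, 10), error at position 2, error magnitude e = 4, c = [4, 3, 10, 7, 8].

Step 1: column multipliers v_i = (∏_{j≠i}(α_i − α_j))^{−1} mod 11.
  i = 1 (α = 2): (2−5)(2−6)(2−4)(2−1) = (−3)·(−4)·(−2)·1 = −24 ≡ 9, so v_1 = 9^{−1} = 5 (mod 11).
  i = 2 (α = 5): (5−2)(5−6)(5−4)(5−1) = 3·(−1)·1·4 = −12 ≡ 10, so v_2 = 10^{−1} = 10 (mod 11).
  i = 3 (α = 6): (6−2)(6−5)(6−4)(6−1) = 4·1·2·5 = 40 ≡ 7, so v_3 = 7^{−1} = 8 (mod 11).
  i = 4 (α = 4): (4−2)(4−5)(4−6)(4−1) = 2·(−1)·(−2)·3 = 12 ≡ 1, so v_4 = 1^{−1} = 1 (mod 11).
  i = 5 (α = 1): (1−2)(1−5)(1−6)(1−4) = (−1)·(−4)·(−5)·(−3) = 60 ≡ 5, so v_5 = 5^{−1} = 9 (mod 11).
  v = [5, 10, 8, 1, 9].
Step 2: syndromes of r = [4, 7, 10, 7, 8] (all sums mod 11).
  S_0 = Σ v_i r_i = 5·4 + 10·7 + 8·10 + 1·7 + 9·8 = 249 ≡ 7.
  S_1 = Σ v_i α_i r_i = 5·2·4 + 10·5·7 + 8·6·10 + 1·4·7 + 9·1·8 = 970 ≡ 2.
  α_i^2 mod 11 = [4, 3, 3, 5, 1].
  S_2 = Σ v_i α_i^2 r_i = 5·4·4 + 10·3·7 + 8·3·10 + 1·5·7 + 9·1·8 = 637 ≡ 10.
  S = (7, 2, 10) ≠ 0, so r is not a codeword (an error is present).
Step 3: locate the error. For a single error e at position i, S_ℓ = v_i·e·α_i^ℓ, so α_err = S_1/S_0.
  S_0^{−1} = 7^{−1} = 8 (mod 11), so α_err = 2·8 = 16 ≡ 5 = α_2. Error position i = 2.
  Consistency check: S_2/S_1 = 10·6 = 60 ≡ 5 = α_err ✓ (single-error assumption holds).
Step 4: error magnitude e = S_0/v_2 = S_0·∏_{j≠2}(α_2 − α_j) = 7·10 = 70 ≡ 4 (mod 11).
Step 5: correct position 2: c_2 = r_2 − e = 7 − 4 ≡ 3 (mod 11). Hence c = [4, 3, 10, 7, 8].
  Check: interpolating c through the α_i gives m(x) = 1 + 7·x (degree < 2) with m(α_i) = c_i for every i, so c is indeed a codeword.


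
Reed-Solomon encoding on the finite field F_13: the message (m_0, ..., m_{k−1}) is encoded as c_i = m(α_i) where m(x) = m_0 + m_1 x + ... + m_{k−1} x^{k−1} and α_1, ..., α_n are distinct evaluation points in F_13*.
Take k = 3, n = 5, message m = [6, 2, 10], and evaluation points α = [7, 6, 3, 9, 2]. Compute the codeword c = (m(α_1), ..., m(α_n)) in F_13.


c = [3, 1, 11, 2, 11]

Message polynomial: m(x) = 6 + 2·x + 10·x^2 (mod 13).
For each evaluation point α_i, compute m(α_i) mod 13:
  α_1 = 7: Horner steps 10 → 7 → 3, so m(7) = 3.
  α_2 = 6: Horner steps 10 → 10 → 1, so m(6) = 1.
  α_3 = 3: Horner steps 10 → 6 → 11, so m(3) = 11.
  α_4 = 9: Horner steps 10 → 1 → 2, so m(9) = 2.
  α_5 = 2: Horner steps 10 → 9 → 11, so m(2) = 11.
Codeword c = [3, 1, 11, 2, 11] ∈ F_13^5.


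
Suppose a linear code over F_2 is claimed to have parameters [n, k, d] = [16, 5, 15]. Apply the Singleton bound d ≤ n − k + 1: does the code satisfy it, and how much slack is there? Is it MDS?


Singleton RHS = n − k + 1 = 12, slack = -3, bound violated (no such code; not MDS).

Singleton bound: d ≤ n − k + 1.
Here n = 16, k = 5, so n − k + 1 = 12.
Given d = 15, check d ≤ 12: NO.
Slack = (n − k + 1) − d = -3.
The slack is negative: d = 15 exceeds n − k + 1 = 12 by 3, so the Singleton bound is violated and no linear [16, 5, 15]_2 code can exist. In particular it is not MDS (MDS requires d = n − k + 1 exactly).
Description: the claimed parameters are [16, 5, 15]_2; such a code would be impossible (violates the Singleton bound).


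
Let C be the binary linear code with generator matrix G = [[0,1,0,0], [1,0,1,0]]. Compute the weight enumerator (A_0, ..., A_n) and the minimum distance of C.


Weight distribution: A_0 = 1, A_1 = 1, A_2 = 1, A_3 = 1. Minimum distance d = 1.

Enumerate all 2^2 = 4 messages m ∈ F_2^2.
For each, compute codeword c = mG in F_2^4, then tally its weight.
  m = 00 → c = 0000, weight = 0.
  m = 10 → c = 0100, weight = 1.
  m = 01 → c = 1010, weight = 2.
  m = 11 → c = 1110, weight = 3.
Tally weights:
  weight 0: 1 codewords.
  weight 1: 1 codewords.
  weight 2: 1 codewords.
  weight 3: 1 codewords.
Minimum distance d = smallest w > 0 with A_w > 0 = 1.
Sanity: Σ A_w = 4 = 2^2 = 4 ✓.


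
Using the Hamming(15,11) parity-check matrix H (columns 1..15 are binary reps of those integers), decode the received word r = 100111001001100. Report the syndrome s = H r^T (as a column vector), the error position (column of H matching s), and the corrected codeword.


s = (1, 1, 1, 0)^T, error position = 14, corrected codeword c = 100111001001110

Compute s = H r^T mod 2 one row at a time:
  s_1 = 0 + 1 + 0 + 0 + 1 + 1 + 0 + 0 = 3 ≡ 1 (mod 2).
  s_2 = 1 + 1 + 1 + 0 + 1 + 1 + 0 + 0 = 5 ≡ 1 (mod 2).
  s_3 = 0 + 0 + 1 + 0 + 0 + 0 + 0 + 0 = 1 ≡ 1 (mod 2).
  s_4 = 1 + 0 + 1 + 0 + 1 + 0 + 1 + 0 = 4 ≡ 0 (mod 2).
s = (1, 1, 1, 0)^T — this equals column 14 of H (binary 1110), so error is at position 14.
Correct: flip bit 14 of r = 100111001001100 to get c = 100111001001110.


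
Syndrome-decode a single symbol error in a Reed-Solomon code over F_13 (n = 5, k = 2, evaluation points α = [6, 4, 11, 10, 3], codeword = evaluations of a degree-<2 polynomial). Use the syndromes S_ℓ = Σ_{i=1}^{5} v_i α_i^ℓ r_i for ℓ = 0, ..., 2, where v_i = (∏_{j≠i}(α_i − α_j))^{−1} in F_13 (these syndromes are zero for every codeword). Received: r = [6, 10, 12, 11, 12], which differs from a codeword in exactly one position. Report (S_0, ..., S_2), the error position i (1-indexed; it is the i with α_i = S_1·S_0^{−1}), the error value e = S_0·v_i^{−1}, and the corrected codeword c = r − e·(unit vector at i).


S = (6, 1, 11), error at position 3, error magnitude e = 3, c = [6, 10, 9, 11, 12].

Step 1: column multipliers v_i = (∏_{j≠i}(α_i − α_j))^{−1} mod 13.
  i = 1 (α = 6): (6−4)(6−11)(6−10)(6−3) = 2·(−5)·(−4)·3 = 120 ≡ 3, so v_1 = 3^{−1} = 9 (mod 13).
  i = 2 (α = 4): (4−6)(4−11)(4−10)(4−3) = (−2)·(−7)·(−6)·1 = −84 ≡ 7, so v_2 = 7^{−1} = 2 (mod 13).
  i = 3 (α = 11): (11−6)(11−4)(11−10)(11−3) = 5·7·1·8 = 280 ≡ 7, so v_3 = 7^{−1} = 2 (mod 13).
  i = 4 (α = 10): (10−6)(10−4)(10−11)(10−3) = 4·6·(−1)·7 = −168 ≡ 1, so v_4 = 1^{−1} = 1 (mod 13).
  i = 5 (α = 3): (3−6)(3−4)(3−11)(3−10) = (−3)·(−1)·(−8)·(−7) = 168 ≡ 12, so v_5 = 12^{−1} = 12 (mod 13).
  v = [9, 2, 2, 1, 12].
Step 2: syndromes of r = [6, 10, 12, 11, 12] (all sums mod 13).
  S_0 = Σ v_i r_i = 9·6 + 2·10 + 2·12 + 1·11 + 12·12 = 253 ≡ 6.
  S_1 = Σ v_i α_i r_i = 9·6·6 + 2·4·10 + 2·11·12 + 1·10·11 + 12·3·12 = 1210 ≡ 1.
  α_i^2 mod 13 = [10, 3, 4, 9, 9].
  S_2 = Σ v_i α_i^2 r_i = 9·10·6 + 2·3·10 + 2·4·12 + 1·9·11 + 12·9·12 = 2091 ≡ 11.
  S = (6, 1, 11) ≠ 0, so r is not a codeword (an error is present).
Step 3: locate the error. For a single error e at position i, S_ℓ = v_i·e·α_i^ℓ, so α_err = S_1/S_0.
  S_0^{−1} = 6^{−1} = 11 (mod 13), so α_err = 1·11 = 11 ≡ 11 = α_3. Error position i = 3.
  Consistency check: S_2/S_1 = 11·1 = 11 ≡ 11 = α_err ✓ (single-error assumption holds).
Step 4: error magnitude e = S_0/v_3 = S_0·∏_{j≠3}(α_3 − α_j) = 6·7 = 42 ≡ 3 (mod 13).
Step 5: correct position 3: c_3 = r_3 − e = 12 − 3 ≡ 9 (mod 13). Hence c = [6, 10, 9, 11, 12].
  Check: interpolating c through the α_i gives m(x) = 5 + 11·x (degree < 2) with m(α_i) = c_i for every i, so c is indeed a codeword.


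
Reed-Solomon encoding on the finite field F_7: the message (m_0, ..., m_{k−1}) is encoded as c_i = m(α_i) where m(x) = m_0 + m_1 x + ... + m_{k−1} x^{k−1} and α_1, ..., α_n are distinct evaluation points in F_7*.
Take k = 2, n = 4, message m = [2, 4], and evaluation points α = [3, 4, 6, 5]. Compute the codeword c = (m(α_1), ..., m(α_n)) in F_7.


c = [0, 4, 5, 1]

Message polynomial: m(x) = 2 + 4·x (mod 7).
For each evaluation point α_i, compute m(α_i) mod 7:
  α_1 = 3: Horner steps 4 → 0, so m(3) = 0.
  α_2 = 4: Horner steps 4 → 4, so m(4) = 4.
  α_3 = 6: Horner steps 4 → 5, so m(6) = 5.
  α_4 = 5: Horner steps 4 → 1, so m(5) = 1.
Codeword c = [0, 4, 5, 1] ∈ F_7^4.


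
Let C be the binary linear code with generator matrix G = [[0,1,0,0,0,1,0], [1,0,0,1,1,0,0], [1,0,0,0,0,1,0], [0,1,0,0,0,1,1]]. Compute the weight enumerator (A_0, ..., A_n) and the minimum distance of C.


Weight distribution: A_0 = 1, A_1 = 1, A_2 = 3, A_3 = 6, A_4 = 3, A_5 = 1, A_6 = 1. Minimum distance d = 1.

Enumerate all 2^4 = 16 messages m ∈ F_2^4.
For each, compute codeword c = mG in F_2^7, then tally its weight.
  m = 0000 → c = 0000000, weight = 0.
  m = 1000 → c = 0100010, weight = 2.
  m = 0100 → c = 1001100, weight = 3.
  m = 1100 → c = 1101110, weight = 5.
  m = 0010 → c = 1000010, weight = 2.
  m = 1010 → c = 1100000, weight = 2.
  m = 0110 → c = 0001110, weight = 3.
  m = 1110 → c = 0101100, weight = 3.
  m = 0001 → c = 0100011, weight = 3.
  m = 1001 → c = 0000001, weight = 1.
  m = 0101 → c = 1101111, weight = 6.
  m = 1101 → c = 1001101, weight = 4.
  m = 0011 → c = 1100001, weight = 3.
  m = 1011 → c = 1000011, weight = 3.
  m = 0111 → c = 0101101, weight = 4.
  m = 1111 → c = 0001111, weight = 4.
Tally weights:
  weight 0: 1 codewords.
  weight 1: 1 codewords.
  weight 2: 3 codewords.
  weight 3: 6 codewords.
  weight 4: 3 codewords.
  weight 5: 1 codewords.
  weight 6: 1 codewords.
Minimum distance d = smallest w > 0 with A_w > 0 = 1.
Sanity: Σ A_w = 16 = 2^4 = 16 ✓.


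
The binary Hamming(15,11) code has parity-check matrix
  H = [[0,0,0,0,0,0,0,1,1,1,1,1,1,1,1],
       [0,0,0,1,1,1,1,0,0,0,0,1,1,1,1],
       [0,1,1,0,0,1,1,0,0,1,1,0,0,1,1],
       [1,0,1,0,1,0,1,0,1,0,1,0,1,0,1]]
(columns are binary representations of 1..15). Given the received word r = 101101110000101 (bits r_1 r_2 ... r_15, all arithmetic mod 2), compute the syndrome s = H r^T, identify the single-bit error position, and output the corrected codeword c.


s = (1, 1, 0, 1)^T, error position = 13, corrected codeword c = 101101110000001

Compute s = H r^T mod 2 one row at a time:
  s_1 = 1 + 0 + 0 + 0 + 0 + 1 + 0 + 1 = 3 ≡ 1 (mod 2).
  s_2 = 1 + 0 + 1 + 1 + 0 + 1 + 0 + 1 = 5 ≡ 1 (mod 2).
  s_3 = 0 + 1 + 1 + 1 + 0 + 0 + 0 + 1 = 4 ≡ 0 (mod 2).
  s_4 = 1 + 1 + 0 + 1 + 0 + 0 + 1 + 1 = 5 ≡ 1 (mod 2).
s = (1, 1, 0, 1)^T — this equals column 13 of H (binary 1101), so error is at position 13.
Correct: flip bit 13 of r = 101101110000101 to get c = 101101110000001.


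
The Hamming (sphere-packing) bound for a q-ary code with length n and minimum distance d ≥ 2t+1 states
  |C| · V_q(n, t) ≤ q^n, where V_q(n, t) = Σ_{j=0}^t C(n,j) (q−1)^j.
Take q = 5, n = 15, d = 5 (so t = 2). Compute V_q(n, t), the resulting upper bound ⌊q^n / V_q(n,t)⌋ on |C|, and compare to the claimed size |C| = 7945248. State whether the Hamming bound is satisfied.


V_q(n, t) = 1741, q^n = 30517578125, Hamming bound = 17528764, |C| = 7945248 ≤ bound (satisfied).

Step 1: Compute V_q(n, t) = Σ_{j=0}^2 C(n, j) (q−1)^j.
  j = 0: C(15,0)·(4)^0 = 1·1 = 1.
  j = 1: C(15,1)·(4)^1 = 15·4 = 60.
  j = 2: C(15,2)·(4)^2 = 105·16 = 1680.
  V_q(n, t) = 1 + 60 + 1680 = 1741.
Step 2: q^n = 5^15 = 30517578125.
Step 3: Hamming bound ⌊q^n / V_q(n,t)⌋ = ⌊30517578125/1741⌋ = 17528764.
Step 4: Compare |C| = 7945248 to 17528764: satisfied.
The claimed |C| lies below the Hamming bound.


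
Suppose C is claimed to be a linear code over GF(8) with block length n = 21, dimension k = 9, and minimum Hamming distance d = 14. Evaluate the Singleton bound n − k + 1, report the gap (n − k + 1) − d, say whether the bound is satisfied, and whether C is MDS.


Singleton RHS = n − k + 1 = 13, slack = -1, bound violated (no such code; not MDS).

Singleton bound: d ≤ n − k + 1.
Here n = 21, k = 9, so n − k + 1 = 13.
Given d = 14, check d ≤ 13: NO.
Slack = (n − k + 1) − d = -1.
The slack is negative: d = 14 exceeds n − k + 1 = 13 by 1, so the Singleton bound is violated and no linear [21, 9, 14]_8 code can exist. In particular it is not MDS (MDS requires d = n − k + 1 exactly).
Description: the claimed parameters are [21, 9, 14]_8; such a code would be impossible (violates the Singleton bound).


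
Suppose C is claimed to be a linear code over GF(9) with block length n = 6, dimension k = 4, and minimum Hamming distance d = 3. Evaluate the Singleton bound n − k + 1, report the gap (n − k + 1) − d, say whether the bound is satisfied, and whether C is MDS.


Singleton RHS = n − k + 1 = 3, slack = 0, bound satisfied, MDS.

Singleton bound: d ≤ n − k + 1.
Here n = 6, k = 4, so n − k + 1 = 3.
Given d = 3, check d ≤ 3: YES.
Slack = (n − k + 1) − d = 0.
The code is MDS (slack = 0).
Description: the claimed parameters are [6, 4, 3]_9; such a code would be MDS (meets Singleton bound).


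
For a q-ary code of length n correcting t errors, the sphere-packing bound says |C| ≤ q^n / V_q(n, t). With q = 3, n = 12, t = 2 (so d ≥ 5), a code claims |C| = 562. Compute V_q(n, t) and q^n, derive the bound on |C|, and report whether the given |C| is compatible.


V_q(n, t) = 289, q^n = 531441, Hamming bound = 1838, |C| = 562 ≤ bound (satisfied).

Step 1: Compute V_q(n, t) = Σ_{j=0}^2 C(n, j) (q−1)^j.
  j = 0: C(12,0)·(2)^0 = 1·1 = 1.
  j = 1: C(12,1)·(2)^1 = 12·2 = 24.
  j = 2: C(12,2)·(2)^2 = 66·4 = 264.
  V_q(n, t) = 1 + 24 + 264 = 289.
Step 2: q^n = 3^12 = 531441.
Step 3: Hamming bound ⌊q^n / V_q(n,t)⌋ = ⌊531441/289⌋ = 1838.
Step 4: Compare |C| = 562 to 1838: satisfied.
The claimed |C| lies below the Hamming bound.


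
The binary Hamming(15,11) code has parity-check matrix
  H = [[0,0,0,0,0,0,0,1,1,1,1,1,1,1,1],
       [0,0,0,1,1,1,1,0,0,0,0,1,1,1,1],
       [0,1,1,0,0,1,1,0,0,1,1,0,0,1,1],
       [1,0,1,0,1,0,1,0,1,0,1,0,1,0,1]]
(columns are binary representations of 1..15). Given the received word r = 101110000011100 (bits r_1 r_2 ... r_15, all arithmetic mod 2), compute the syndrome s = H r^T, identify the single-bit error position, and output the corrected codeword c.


s = (1, 0, 0, 1)^T, error position = 9, corrected codeword c = 101110001011100

Compute s = H r^T mod 2 one row at a time:
  s_1 = 0 + 0 + 0 + 1 + 1 + 1 + 0 + 0 = 3 ≡ 1 (mod 2).
  s_2 = 1 + 1 + 0 + 0 + 1 + 1 + 0 + 0 = 4 ≡ 0 (mod 2).
  s_3 = 0 + 1 + 0 + 0 + 0 + 1 + 0 + 0 = 2 ≡ 0 (mod 2).
  s_4 = 1 + 1 + 1 + 0 + 0 + 1 + 1 + 0 = 5 ≡ 1 (mod 2).
s = (1, 0, 0, 1)^T — this equals column 9 of H (binary 1001), so error is at position 9.
Correct: flip bit 9 of r = 101110000011100 to get c = 101110001011100.


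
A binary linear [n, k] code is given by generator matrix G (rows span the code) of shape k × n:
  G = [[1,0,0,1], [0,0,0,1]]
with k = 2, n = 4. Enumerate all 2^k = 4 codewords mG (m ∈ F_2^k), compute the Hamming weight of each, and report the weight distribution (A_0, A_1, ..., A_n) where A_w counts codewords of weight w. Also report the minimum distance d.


Weight distribution: A_0 = 1, A_1 = 2, A_2 = 1. Minimum distance d = 1.

Enumerate all 2^2 = 4 messages m ∈ F_2^2.
For each, compute codeword c = mG in F_2^4, then tally its weight.
  m = 00 → c = 0000, weight = 0.
  m = 10 → c = 1001, weight = 2.
  m = 01 → c = 0001, weight = 1.
  m = 11 → c = 1000, weight = 1.
Tally weights:
  weight 0: 1 codewords.
  weight 1: 2 codewords.
  weight 2: 1 codewords.
Minimum distance d = smallest w > 0 with A_w > 0 = 1.
Sanity: Σ A_w = 4 = 2^2 = 4 ✓.


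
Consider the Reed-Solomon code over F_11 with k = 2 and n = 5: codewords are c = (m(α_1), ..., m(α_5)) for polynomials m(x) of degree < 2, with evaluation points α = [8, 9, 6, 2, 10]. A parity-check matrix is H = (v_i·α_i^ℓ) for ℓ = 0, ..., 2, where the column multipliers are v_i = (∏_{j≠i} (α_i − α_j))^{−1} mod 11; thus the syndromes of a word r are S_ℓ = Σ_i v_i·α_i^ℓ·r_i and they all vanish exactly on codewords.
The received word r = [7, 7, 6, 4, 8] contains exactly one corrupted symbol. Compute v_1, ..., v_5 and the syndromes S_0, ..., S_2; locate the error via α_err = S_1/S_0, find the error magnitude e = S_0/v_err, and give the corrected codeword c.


S = (5, 1, 9), error at position 2, error magnitude e = 5, c = [7, 2, 6, 4, 8].

Step 1: column multipliers v_i = (∏_{j≠i}(α_i − α_j))^{−1} mod 11.
  i = 1 (α = 8): (8−9)(8−6)(8−2)(8−10) = (−1)·2·6·(−2) = 24 ≡ 2, so v_1 = 2^{−1} = 6 (mod 11).
  i = 2 (α = 9): (9−8)(9−6)(9−2)(9−10) = 1·3·7·(−1) = −21 ≡ 1, so v_2 = 1^{−1} = 1 (mod 11).
  i = 3 (α = 6): (6−8)(6−9)(6−2)(6−10) = (−2)·(−3)·4·(−4) = −96 ≡ 3, so v_3 = 3^{−1} = 4 (mod 11).
  i = 4 (α = 2): (2−8)(2−9)(2−6)(2−10) = (−6)·(−7)·(−4)·(−8) = 1344 ≡ 2, so v_4 = 2^{−1} = 6 (mod 11).
  i = 5 (α = 10): (10−8)(10−9)(10−6)(10−2) = 2·1·4·8 = 64 ≡ 9, so v_5 = 9^{−1} = 5 (mod 11).
  v = [6, 1, 4, 6, 5].
Step 2: syndromes of r = [7, 7, 6, 4, 8] (all sums mod 11).
  S_0 = Σ v_i r_i = 6·7 + 1·7 + 4·6 + 6·4 + 5·8 = 137 ≡ 5.
  S_1 = Σ v_i α_i r_i = 6·8·7 + 1·9·7 + 4·6·6 + 6·2·4 + 5·10·8 = 991 ≡ 1.
  α_i^2 mod 11 = [9, 4, 3, 4, 1].
  S_2 = Σ v_i α_i^2 r_i = 6·9·7 + 1·4·7 + 4·3·6 + 6·4·4 + 5·1·8 = 614 ≡ 9.
  S = (5, 1, 9) ≠ 0, so r is not a codeword (an error is present).
Step 3: locate the error. For a single error e at position i, S_ℓ = v_i·e·α_i^ℓ, so α_err = S_1/S_0.
  S_0^{−1} = 5^{−1} = 9 (mod 11), so α_err = 1·9 = 9 ≡ 9 = α_2. Error position i = 2.
  Consistency check: S_2/S_1 = 9·1 = 9 ≡ 9 = α_err ✓ (single-error assumption holds).
Step 4: error magnitude e = S_0/v_2 = S_0·∏_{j≠2}(α_2 − α_j) = 5·1 = 5 ≡ 5 (mod 11).
Step 5: correct position 2: c_2 = r_2 − e = 7 − 5 ≡ 2 (mod 11). Hence c = [7, 2, 6, 4, 8].
  Check: interpolating c through the α_i gives m(x) = 3 + 6·x (degree < 2) with m(α_i) = c_i for every i, so c is indeed a codeword.


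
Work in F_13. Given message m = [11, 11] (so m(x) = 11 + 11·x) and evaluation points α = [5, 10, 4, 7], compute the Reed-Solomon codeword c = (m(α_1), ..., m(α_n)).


c = [1, 4, 3, 10]

Message polynomial: m(x) = 11 + 11·x (mod 13).
For each evaluation point α_i, compute m(α_i) mod 13:
  α_1 = 5: Horner steps 11 → 1, so m(5) = 1.
  α_2 = 10: Horner steps 11 → 4, so m(10) = 4.
  α_3 = 4: Horner steps 11 → 3, so m(4) = 3.
  α_4 = 7: Horner steps 11 → 10, so m(7) = 10.
Codeword c = [1, 4, 3, 10] ∈ F_13^4.


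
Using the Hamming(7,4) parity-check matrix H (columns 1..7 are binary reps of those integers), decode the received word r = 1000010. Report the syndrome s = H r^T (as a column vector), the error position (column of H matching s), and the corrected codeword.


s = (1, 1, 1)^T, error position = 7, corrected codeword c = 1000011

Compute s = H r^T mod 2 one row at a time:
  s_1 = 0 + 0 + 1 + 0 = 1 ≡ 1 (mod 2).
  s_2 = 0 + 0 + 1 + 0 = 1 ≡ 1 (mod 2).
  s_3 = 1 + 0 + 0 + 0 = 1 ≡ 1 (mod 2).
s = (1, 1, 1)^T — this equals column 7 of H (binary 111), so error is at position 7.
Correct: flip bit 7 of r = 1000010 to get c = 1000011.


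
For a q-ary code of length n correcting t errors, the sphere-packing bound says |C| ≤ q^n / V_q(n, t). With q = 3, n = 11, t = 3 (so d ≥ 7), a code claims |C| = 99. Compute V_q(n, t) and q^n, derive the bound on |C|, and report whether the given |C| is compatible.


V_q(n, t) = 1563, q^n = 177147, Hamming bound = 113, |C| = 99 ≤ bound (satisfied).

Step 1: Compute V_q(n, t) = Σ_{j=0}^3 C(n, j) (q−1)^j.
  j = 0: C(11,0)·(2)^0 = 1·1 = 1.
  j = 1: C(11,1)·(2)^1 = 11·2 = 22.
  j = 2: C(11,2)·(2)^2 = 55·4 = 220.
  j = 3: C(11,3)·(2)^3 = 165·8 = 1320.
  V_q(n, t) = 1 + 22 + 220 + 1320 = 1563.
Step 2: q^n = 3^11 = 177147.
Step 3: Hamming bound ⌊q^n / V_q(n,t)⌋ = ⌊177147/1563⌋ = 113.
Step 4: Compare |C| = 99 to 113: satisfied.
The claimed |C| lies below the Hamming bound.


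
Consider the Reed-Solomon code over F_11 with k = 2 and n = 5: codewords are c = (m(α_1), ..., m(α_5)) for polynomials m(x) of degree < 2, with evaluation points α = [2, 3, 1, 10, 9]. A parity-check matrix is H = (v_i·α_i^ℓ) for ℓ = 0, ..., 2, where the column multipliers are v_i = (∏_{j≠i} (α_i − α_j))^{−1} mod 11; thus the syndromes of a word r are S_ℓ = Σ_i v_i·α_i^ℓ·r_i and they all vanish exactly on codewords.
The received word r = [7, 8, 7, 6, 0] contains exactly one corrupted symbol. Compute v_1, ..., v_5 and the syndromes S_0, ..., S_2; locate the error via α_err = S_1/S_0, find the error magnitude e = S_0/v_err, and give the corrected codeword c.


S = (6, 1, 2), error at position 1, error magnitude e = 5, c = [2, 8, 7, 6, 0].

Step 1: column multipliers v_i = (∏_{j≠i}(α_i − α_j))^{−1} mod 11.
  i = 1 (α = 2): (2−3)(2−1)(2−10)(2−9) = (−1)·1·(−8)·(−7) = −56 ≡ 10, so v_1 = 10^{−1} = 10 (mod 11).
  i = 2 (α = 3): (3−2)(3−1)(3−10)(3−9) = 1·2·(−7)·(−6) = 84 ≡ 7, so v_2 = 7^{−1} = 8 (mod 11).
  i = 3 (α = 1): (1−2)(1−3)(1−10)(1−9) = (−1)·(−2)·(−9)·(−8) = 144 ≡ 1, so v_3 = 1^{−1} = 1 (mod 11).
  i = 4 (α = 10): (10−2)(10−3)(10−1)(10−9) = 8·7·9·1 = 504 ≡ 9, so v_4 = 9^{−1} = 5 (mod 11).
  i = 5 (α = 9): (9−2)(9−3)(9−1)(9−10) = 7·6·8·(−1) = −336 ≡ 5, so v_5 = 5^{−1} = 9 (mod 11).
  v = [10, 8, 1, 5, 9].
Step 2: syndromes of r = [7, 8, 7, 6, 0] (all sums mod 11).
  S_0 = Σ v_i r_i = 10·7 + 8·8 + 1·7 + 5·6 + 9·0 = 171 ≡ 6.
  S_1 = Σ v_i α_i r_i = 10·2·7 + 8·3·8 + 1·1·7 + 5·10·6 + 9·9·0 = 639 ≡ 1.
  α_i^2 mod 11 = [4, 9, 1, 1, 4].
  S_2 = Σ v_i α_i^2 r_i = 10·4·7 + 8·9·8 + 1·1·7 + 5·1·6 + 9·4·0 = 893 ≡ 2.
  S = (6, 1, 2) ≠ 0, so r is not a codeword (an error is present).
Step 3: locate the error. For a single error e at position i, S_ℓ = v_i·e·α_i^ℓ, so α_err = S_1/S_0.
  S_0^{−1} = 6^{−1} = 2 (mod 11), so α_err = 1·2 = 2 ≡ 2 = α_1. Error position i = 1.
  Consistency check: S_2/S_1 = 2·1 = 2 ≡ 2 = α_err ✓ (single-error assumption holds).
Step 4: error magnitude e = S_0/v_1 = S_0·∏_{j≠1}(α_1 − α_j) = 6·10 = 60 ≡ 5 (mod 11).
Step 5: correct position 1: c_1 = r_1 − e = 7 − 5 ≡ 2 (mod 11). Hence c = [2, 8, 7, 6, 0].
  Check: interpolating c through the α_i gives m(x) = 1 + 6·x (degree < 2) with m(α_i) = c_i for every i, so c is indeed a codeword.


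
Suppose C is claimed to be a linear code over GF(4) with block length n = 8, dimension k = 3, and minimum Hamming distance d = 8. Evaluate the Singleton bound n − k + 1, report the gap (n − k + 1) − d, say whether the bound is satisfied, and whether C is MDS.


Singleton RHS = n − k + 1 = 6, slack = -2, bound violated (no such code; not MDS).

Singleton bound: d ≤ n − k + 1.
Here n = 8, k = 3, so n − k + 1 = 6.
Given d = 8, check d ≤ 6: NO.
Slack = (n − k + 1) − d = -2.
The slack is negative: d = 8 exceeds n − k + 1 = 6 by 2, so the Singleton bound is violated and no linear [8, 3, 8]_4 code can exist. In particular it is not MDS (MDS requires d = n − k + 1 exactly).
Description: the claimed parameters are [8, 3, 8]_4; such a code would be impossible (violates the Singleton bound).


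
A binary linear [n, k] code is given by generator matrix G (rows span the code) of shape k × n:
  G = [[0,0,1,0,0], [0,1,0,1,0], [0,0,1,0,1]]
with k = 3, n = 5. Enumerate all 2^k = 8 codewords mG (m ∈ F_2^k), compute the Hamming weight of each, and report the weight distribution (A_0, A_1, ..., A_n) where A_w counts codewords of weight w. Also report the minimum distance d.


Weight distribution: A_0 = 1, A_1 = 2, A_2 = 2, A_3 = 2, A_4 = 1. Minimum distance d = 1.

Enumerate all 2^3 = 8 messages m ∈ F_2^3.
For each, compute codeword c = mG in F_2^5, then tally its weight.
  m = 000 → c = 00000, weight = 0.
  m = 100 → c = 00100, weight = 1.
  m = 010 → c = 01010, weight = 2.
  m = 110 → c = 01110, weight = 3.
  m = 001 → c = 00101, weight = 2.
  m = 101 → c = 00001, weight = 1.
  m = 011 → c = 01111, weight = 4.
  m = 111 → c = 01011, weight = 3.
Tally weights:
  weight 0: 1 codewords.
  weight 1: 2 codewords.
  weight 2: 2 codewords.
  weight 3: 2 codewords.
  weight 4: 1 codewords.
Minimum distance d = smallest w > 0 with A_w > 0 = 1.
Sanity: Σ A_w = 8 = 2^3 = 8 ✓.


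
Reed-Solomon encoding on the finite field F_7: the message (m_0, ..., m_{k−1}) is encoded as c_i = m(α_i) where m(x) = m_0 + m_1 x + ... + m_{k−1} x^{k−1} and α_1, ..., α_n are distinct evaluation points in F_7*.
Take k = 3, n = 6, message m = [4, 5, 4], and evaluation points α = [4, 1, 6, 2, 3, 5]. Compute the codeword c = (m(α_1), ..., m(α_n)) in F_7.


c = [4, 6, 3, 2, 6, 3]

Message polynomial: m(x) = 4 + 5·x + 4·x^2 (mod 7).
For each evaluation point α_i, compute m(α_i) mod 7:
  α_1 = 4: Horner steps 4 → 0 → 4, so m(4) = 4.
  α_2 = 1: Horner steps 4 → 2 → 6, so m(1) = 6.
  α_3 = 6: Horner steps 4 → 1 → 3, so m(6) = 3.
  α_4 = 2: Horner steps 4 → 6 → 2, so m(2) = 2.
  α_5 = 3: Horner steps 4 → 3 → 6, so m(3) = 6.
  α_6 = 5: Horner steps 4 → 4 → 3, so m(5) = 3.
Codeword c = [4, 6, 3, 2, 6, 3] ∈ F_7^6.


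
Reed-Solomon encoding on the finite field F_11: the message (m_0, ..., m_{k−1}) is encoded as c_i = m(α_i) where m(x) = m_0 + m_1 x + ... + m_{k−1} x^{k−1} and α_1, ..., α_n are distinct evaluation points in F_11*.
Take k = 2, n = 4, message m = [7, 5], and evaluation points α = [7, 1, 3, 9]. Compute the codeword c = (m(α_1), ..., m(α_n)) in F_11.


c = [9, 1, 0, 8]

Message polynomial: m(x) = 7 + 5·x (mod 11).
For each evaluation point α_i, compute m(α_i) mod 11:
  α_1 = 7: Horner steps 5 → 9, so m(7) = 9.
  α_2 = 1: Horner steps 5 → 1, so m(1) = 1.
  α_3 = 3: Horner steps 5 → 0, so m(3) = 0.
  α_4 = 9: Horner steps 5 → 8, so m(9) = 8.
Codeword c = [9, 1, 0, 8] ∈ F_11^4.


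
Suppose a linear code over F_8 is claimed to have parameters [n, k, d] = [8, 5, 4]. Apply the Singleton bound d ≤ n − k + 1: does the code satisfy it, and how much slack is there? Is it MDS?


Singleton RHS = n − k + 1 = 4, slack = 0, bound satisfied, MDS.

Singleton bound: d ≤ n − k + 1.
Here n = 8, k = 5, so n − k + 1 = 4.
Given d = 4, check d ≤ 4: YES.
Slack = (n − k + 1) − d = 0.
The code is MDS (slack = 0).
Description: the claimed parameters are [8, 5, 4]_8; such a code would be MDS (meets Singleton bound).


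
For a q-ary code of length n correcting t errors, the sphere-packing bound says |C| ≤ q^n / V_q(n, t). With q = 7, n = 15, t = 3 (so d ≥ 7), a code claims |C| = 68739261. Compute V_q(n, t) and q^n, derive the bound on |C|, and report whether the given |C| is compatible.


V_q(n, t) = 102151, q^n = 4747561509943, Hamming bound = 46475918, |C| = 68739261 > bound (violated).

Step 1: Compute V_q(n, t) = Σ_{j=0}^3 C(n, j) (q−1)^j.
  j = 0: C(15,0)·(6)^0 = 1·1 = 1.
  j = 1: C(15,1)·(6)^1 = 15·6 = 90.
  j = 2: C(15,2)·(6)^2 = 105·36 = 3780.
  j = 3: C(15,3)·(6)^3 = 455·216 = 98280.
  V_q(n, t) = 1 + 90 + 3780 + 98280 = 102151.
Step 2: q^n = 7^15 = 4747561509943.
Step 3: Hamming bound ⌊q^n / V_q(n,t)⌋ = ⌊4747561509943/102151⌋ = 46475918.
Step 4: Compare |C| = 68739261 to 46475918: violated.
The claimed |C| lies above the Hamming bound, so no 7-ary code of length 15 with d ≥ 7 can have 68739261 codewords.


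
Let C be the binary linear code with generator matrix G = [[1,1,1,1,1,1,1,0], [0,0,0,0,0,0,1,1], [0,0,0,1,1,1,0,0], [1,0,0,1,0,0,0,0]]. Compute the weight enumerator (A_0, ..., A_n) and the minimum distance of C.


Weight distribution: A_0 = 1, A_2 = 2, A_3 = 2, A_4 = 5, A_5 = 4, A_7 = 2. Minimum distance d = 2.

Enumerate all 2^4 = 16 messages m ∈ F_2^4.
For each, compute codeword c = mG in F_2^8, then tally its weight.
  m = 0000 → c = 00000000, weight = 0.
  m = 1000 → c = 11111110, weight = 7.
  m = 0100 → c = 00000011, weight = 2.
  m = 1100 → c = 11111101, weight = 7.
  m = 0010 → c = 00011100, weight = 3.
  m = 1010 → c = 11100010, weight = 4.
  m = 0110 → c = 00011111, weight = 5.
  m = 1110 → c = 11100001, weight = 4.
  m = 0001 → c = 10010000, weight = 2.
  m = 1001 → c = 01101110, weight = 5.
  m = 0101 → c = 10010011, weight = 4.
  m = 1101 → c = 01101101, weight = 5.
  m = 0011 → c = 10001100, weight = 3.
  m = 1011 → c = 01110010, weight = 4.
  m = 0111 → c = 10001111, weight = 5.
  m = 1111 → c = 01110001, weight = 4.
Tally weights:
  weight 0: 1 codewords.
  weight 2: 2 codewords.
  weight 3: 2 codewords.
  weight 4: 5 codewords.
  weight 5: 4 codewords.
  weight 7: 2 codewords.
Minimum distance d = smallest w > 0 with A_w > 0 = 2.
Sanity: Σ A_w = 16 = 2^4 = 16 ✓.


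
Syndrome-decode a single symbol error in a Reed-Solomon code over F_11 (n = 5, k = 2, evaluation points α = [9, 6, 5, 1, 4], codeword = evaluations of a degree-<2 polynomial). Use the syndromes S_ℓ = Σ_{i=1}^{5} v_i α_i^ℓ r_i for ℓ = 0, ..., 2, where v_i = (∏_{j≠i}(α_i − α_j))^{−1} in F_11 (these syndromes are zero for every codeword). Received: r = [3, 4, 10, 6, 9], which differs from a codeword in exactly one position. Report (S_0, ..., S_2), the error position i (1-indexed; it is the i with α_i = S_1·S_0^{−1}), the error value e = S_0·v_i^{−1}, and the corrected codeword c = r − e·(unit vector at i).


S = (5, 8, 4), error at position 2, error magnitude e = 4, c = [3, 0, 10, 6, 9].

Step 1: column multipliers v_i = (∏_{j≠i}(α_i − α_j))^{−1} mod 11.
  i = 1 (α = 9): (9−6)(9−5)(9−1)(9−4) = 3·4·8·5 = 480 ≡ 7, so v_1 = 7^{−1} = 8 (mod 11).
  i = 2 (α = 6): (6−9)(6−5)(6−1)(6−4) = (−3)·1·5·2 = −30 ≡ 3, so v_2 = 3^{−1} = 4 (mod 11).
  i = 3 (α = 5): (5−9)(5−6)(5−1)(5−4) = (−4)·(−1)·4·1 = 16 ≡ 5, so v_3 = 5^{−1} = 9 (mod 11).
  i = 4 (α = 1): (1−9)(1−6)(1−5)(1−4) = (−8)·(−5)·(−4)·(−3) = 480 ≡ 7, so v_4 = 7^{−1} = 8 (mod 11).
  i = 5 (α = 4): (4−9)(4−6)(4−5)(4−1) = (−5)·(−2)·(−1)·3 = −30 ≡ 3, so v_5 = 3^{−1} = 4 (mod 11).
  v = [8, 4, 9, 8, 4].
Step 2: syndromes of r = [3, 4, 10, 6, 9] (all sums mod 11).
  S_0 = Σ v_i r_i = 8·3 + 4·4 + 9·10 + 8·6 + 4·9 = 214 ≡ 5.
  S_1 = Σ v_i α_i r_i = 8·9·3 + 4·6·4 + 9·5·10 + 8·1·6 + 4·4·9 = 954 ≡ 8.
  α_i^2 mod 11 = [4, 3, 3, 1, 5].
  S_2 = Σ v_i α_i^2 r_i = 8·4·3 + 4·3·4 + 9·3·10 + 8·1·6 + 4·5·9 = 642 ≡ 4.
  S = (5, 8, 4) ≠ 0, so r is not a codeword (an error is present).
Step 3: locate the error. For a single error e at position i, S_ℓ = v_i·e·α_i^ℓ, so α_err = S_1/S_0.
  S_0^{−1} = 5^{−1} = 9 (mod 11), so α_err = 8·9 = 72 ≡ 6 = α_2. Error position i = 2.
  Consistency check: S_2/S_1 = 4·7 = 28 ≡ 6 = α_err ✓ (single-error assumption holds).
Step 4: error magnitude e = S_0/v_2 = S_0·∏_{j≠2}(α_2 − α_j) = 5·3 = 15 ≡ 4 (mod 11).
Step 5: correct position 2: c_2 = r_2 − e = 4 − 4 ≡ 0 (mod 11). Hence c = [3, 0, 10, 6, 9].
  Check: interpolating c through the α_i gives m(x) = 5 + 1·x (degree < 2) with m(α_i) = c_i for every i, so c is indeed a codeword.
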